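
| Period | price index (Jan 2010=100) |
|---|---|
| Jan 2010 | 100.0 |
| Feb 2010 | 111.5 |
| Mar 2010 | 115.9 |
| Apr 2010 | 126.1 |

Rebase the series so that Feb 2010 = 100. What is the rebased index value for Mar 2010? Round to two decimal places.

Rebased(Mar 2010) = 115.9 / 111.5 × 100 = 103.9462

103.95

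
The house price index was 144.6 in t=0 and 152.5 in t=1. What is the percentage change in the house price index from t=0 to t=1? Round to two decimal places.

5.46%

Change = (152.5 − 144.6) / 144.6 × 100
       = 7.9 / 144.6 × 100 = 5.4633%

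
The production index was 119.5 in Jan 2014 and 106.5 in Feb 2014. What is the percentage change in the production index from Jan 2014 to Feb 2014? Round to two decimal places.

Change = (106.5 − 119.5) / 119.5 × 100
       = -13.0 / 119.5 × 100 = -10.8787%

-10.88%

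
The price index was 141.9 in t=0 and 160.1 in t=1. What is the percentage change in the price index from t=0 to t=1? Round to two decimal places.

12.83%

Change = (160.1 − 141.9) / 141.9 × 100
       = 18.2 / 141.9 × 100 = 12.8259%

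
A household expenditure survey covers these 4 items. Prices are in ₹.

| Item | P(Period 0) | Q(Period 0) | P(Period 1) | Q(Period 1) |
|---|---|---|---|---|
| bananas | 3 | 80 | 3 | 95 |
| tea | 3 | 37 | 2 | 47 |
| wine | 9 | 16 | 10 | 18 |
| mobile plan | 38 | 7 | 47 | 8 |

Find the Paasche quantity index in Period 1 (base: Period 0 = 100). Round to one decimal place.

Paasche quantity index uses current-period prices as weights.
ΣP(Period 1)·Q(Period 1) = 3×95 + 2×47 + 10×18 + 47×8 = 285 + 94 + 180 + 376 = 935
ΣP(Period 1)·Q(Period 0) = 3×80 + 2×37 + 10×16 + 47×7 = 240 + 74 + 160 + 329 = 803
Index = 935 / 803 × 100 = 116.4384

116.4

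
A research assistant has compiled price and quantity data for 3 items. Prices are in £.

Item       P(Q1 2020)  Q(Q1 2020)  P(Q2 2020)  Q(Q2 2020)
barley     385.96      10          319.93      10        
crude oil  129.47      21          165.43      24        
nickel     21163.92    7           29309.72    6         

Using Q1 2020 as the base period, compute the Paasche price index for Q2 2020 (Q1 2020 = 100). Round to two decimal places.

136.64

Paasche price index uses current-period quantities as weights.
ΣP(Q2 2020)·Q(Q2 2020) = 319.93×10 + 165.43×24 + 29309.72×6 = 3199.3 + 3970.32 + 175858.32 = 183027.94
ΣP(Q1 2020)·Q(Q2 2020) = 385.96×10 + 129.47×24 + 21163.92×6 = 3859.6 + 3107.28 + 126983.52 = 133950.4
Index = 183027.94 / 133950.4 × 100 = 136.6386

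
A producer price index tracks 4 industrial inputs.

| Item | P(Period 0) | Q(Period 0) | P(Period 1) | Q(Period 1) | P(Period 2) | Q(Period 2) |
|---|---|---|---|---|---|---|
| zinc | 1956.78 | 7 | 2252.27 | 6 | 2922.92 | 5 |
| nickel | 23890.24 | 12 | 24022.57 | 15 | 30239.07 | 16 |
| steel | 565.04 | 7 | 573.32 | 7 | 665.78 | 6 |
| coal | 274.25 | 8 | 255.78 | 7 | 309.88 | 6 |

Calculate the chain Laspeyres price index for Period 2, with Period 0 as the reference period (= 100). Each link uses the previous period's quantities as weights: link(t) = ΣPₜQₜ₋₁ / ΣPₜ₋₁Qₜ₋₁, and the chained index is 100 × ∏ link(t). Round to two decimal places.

Link Period 0→Period 1:
ΣP(Period 1)Q(Period 0) = 2252.27×7 + 24022.57×12 + 573.32×7 + 255.78×8 = 15765.89 + 288270.84 + 4013.24 + 2046.24 = 310096.21
ΣP(Period 0)Q(Period 0) = 1956.78×7 + 23890.24×12 + 565.04×7 + 274.25×8 = 13697.46 + 286682.88 + 3955.28 + 2194 = 306529.62
link = 310096.21/306529.62 = 1.011635
Link Period 1→Period 2:
ΣP(Period 2)Q(Period 1) = 2922.92×6 + 30239.07×15 + 665.78×7 + 309.88×7 = 17537.52 + 453586.05 + 4660.46 + 2169.16 = 477953.19
ΣP(Period 1)Q(Period 1) = 2252.27×6 + 24022.57×15 + 573.32×7 + 255.78×7 = 13513.62 + 360338.55 + 4013.24 + 1790.46 = 379655.87
link = 477953.19/379655.87 = 1.258912
Chained index = 100 × 1.011635 × 1.258912 = 127.3560

127.36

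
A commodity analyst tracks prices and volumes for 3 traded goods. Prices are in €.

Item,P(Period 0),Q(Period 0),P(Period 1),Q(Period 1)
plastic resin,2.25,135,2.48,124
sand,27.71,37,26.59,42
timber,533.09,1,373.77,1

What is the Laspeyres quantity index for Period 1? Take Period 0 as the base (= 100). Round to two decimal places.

106.11

Laspeyres quantity index uses base-period prices as weights.
ΣP(Period 0)·Q(Period 1) = 2.25×124 + 27.71×42 + 533.09×1 = 279 + 1163.82 + 533.09 = 1975.91
ΣP(Period 0)·Q(Period 0) = 2.25×135 + 27.71×37 + 533.09×1 = 303.75 + 1025.27 + 533.09 = 1862.11
Index = 1975.91 / 1862.11 × 100 = 106.1113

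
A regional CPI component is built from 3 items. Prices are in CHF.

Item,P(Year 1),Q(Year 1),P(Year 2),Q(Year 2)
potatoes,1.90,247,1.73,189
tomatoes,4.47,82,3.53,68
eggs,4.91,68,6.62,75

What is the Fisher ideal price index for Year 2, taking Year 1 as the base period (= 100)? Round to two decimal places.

Laspeyres component (base-period weights):
ΣP(Year 2)Q(Year 1) = 1.73×247 + 3.53×82 + 6.62×68 = 427.31 + 289.46 + 450.16 = 1166.93
ΣP(Year 1)Q(Year 1) = 1.90×247 + 4.47×82 + 4.91×68 = 469.3 + 366.54 + 333.88 = 1169.72
L = 1166.93 / 1169.72 × 100 = 99.7615
Paasche component (current-period weights):
ΣP(Year 2)Q(Year 2) = 1.73×189 + 3.53×68 + 6.62×75 = 326.97 + 240.04 + 496.5 = 1063.51
ΣP(Year 1)Q(Year 2) = 1.90×189 + 4.47×68 + 4.91×75 = 359.1 + 303.96 + 368.25 = 1031.31
P = 1063.51 / 1031.31 × 100 = 103.1222
Fisher = √(L × P) = √(99.7615 × 103.1222) = 101.4279

101.43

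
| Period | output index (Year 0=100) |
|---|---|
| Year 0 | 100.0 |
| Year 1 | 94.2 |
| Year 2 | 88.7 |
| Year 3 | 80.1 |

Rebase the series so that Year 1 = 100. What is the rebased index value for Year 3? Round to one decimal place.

85.0

Rebased(Year 3) = 80.1 / 94.2 × 100 = 85.0318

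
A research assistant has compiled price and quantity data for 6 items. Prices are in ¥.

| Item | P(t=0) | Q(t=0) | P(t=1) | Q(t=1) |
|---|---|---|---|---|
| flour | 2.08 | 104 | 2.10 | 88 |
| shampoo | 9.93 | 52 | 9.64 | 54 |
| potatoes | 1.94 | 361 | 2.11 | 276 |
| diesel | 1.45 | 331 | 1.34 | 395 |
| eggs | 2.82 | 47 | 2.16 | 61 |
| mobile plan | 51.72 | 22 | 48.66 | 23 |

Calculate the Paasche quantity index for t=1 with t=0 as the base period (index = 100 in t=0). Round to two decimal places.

99.06

Paasche quantity index uses current-period prices as weights.
ΣP(t=1)·Q(t=1) = 2.10×88 + 9.64×54 + 2.11×276 + 1.34×395 + 2.16×61 + 48.66×23 = 184.8 + 520.56 + 582.36 + 529.3 + 131.76 + 1119.18 = 3067.96
ΣP(t=1)·Q(t=0) = 2.10×104 + 9.64×52 + 2.11×361 + 1.34×331 + 2.16×47 + 48.66×22 = 218.4 + 501.28 + 761.71 + 443.54 + 101.52 + 1070.52 = 3096.97
Index = 3067.96 / 3096.97 × 100 = 99.0633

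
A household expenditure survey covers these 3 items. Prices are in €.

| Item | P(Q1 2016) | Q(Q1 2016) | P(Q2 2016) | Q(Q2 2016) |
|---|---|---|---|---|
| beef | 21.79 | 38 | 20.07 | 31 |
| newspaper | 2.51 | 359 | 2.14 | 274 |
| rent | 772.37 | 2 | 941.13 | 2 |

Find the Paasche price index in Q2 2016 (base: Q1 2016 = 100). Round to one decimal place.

106.3

Paasche price index uses current-period quantities as weights.
ΣP(Q2 2016)·Q(Q2 2016) = 20.07×31 + 2.14×274 + 941.13×2 = 622.17 + 586.36 + 1882.26 = 3090.79
ΣP(Q1 2016)·Q(Q2 2016) = 21.79×31 + 2.51×274 + 772.37×2 = 675.49 + 687.74 + 1544.74 = 2907.97
Index = 3090.79 / 2907.97 × 100 = 106.2869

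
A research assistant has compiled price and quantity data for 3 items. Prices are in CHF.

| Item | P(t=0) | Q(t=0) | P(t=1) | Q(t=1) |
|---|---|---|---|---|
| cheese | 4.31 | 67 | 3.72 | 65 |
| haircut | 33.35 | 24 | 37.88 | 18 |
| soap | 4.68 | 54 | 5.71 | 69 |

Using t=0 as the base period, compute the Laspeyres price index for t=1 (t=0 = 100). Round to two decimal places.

Laspeyres price index uses base-period quantities as weights.
ΣP(t=1)·Q(t=0) = 3.72×67 + 37.88×24 + 5.71×54 = 249.24 + 909.12 + 308.34 = 1466.7
ΣP(t=0)·Q(t=0) = 4.31×67 + 33.35×24 + 4.68×54 = 288.77 + 800.4 + 252.72 = 1341.89
Index = 1466.7 / 1341.89 × 100 = 109.3011

109.30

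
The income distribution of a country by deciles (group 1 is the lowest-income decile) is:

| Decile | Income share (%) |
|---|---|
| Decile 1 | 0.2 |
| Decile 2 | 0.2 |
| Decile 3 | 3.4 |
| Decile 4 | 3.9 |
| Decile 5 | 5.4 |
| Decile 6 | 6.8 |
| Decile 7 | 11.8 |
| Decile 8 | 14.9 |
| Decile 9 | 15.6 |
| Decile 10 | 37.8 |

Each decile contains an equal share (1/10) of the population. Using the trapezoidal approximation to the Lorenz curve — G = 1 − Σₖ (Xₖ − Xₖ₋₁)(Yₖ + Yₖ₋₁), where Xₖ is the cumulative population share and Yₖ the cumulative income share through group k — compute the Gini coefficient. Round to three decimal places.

0.529

Cumulative income shares Yₖ: 0.0020, 0.0040, 0.0380, 0.0770, 0.1310, 0.1990, 0.3170, 0.4660, 0.6220, 1.0000
Σ (Xₖ−Xₖ₋₁)(Yₖ+Yₖ₋₁) = (1/10)(0.0020+0.0000) + (1/10)(0.0040+0.0020) + (1/10)(0.0380+0.0040) + (1/10)(0.0770+0.0380) + (1/10)(0.1310+0.0770) + (1/10)(0.1990+0.1310) + (1/10)(0.3170+0.1990) + (1/10)(0.4660+0.3170) + (1/10)(0.6220+0.4660) + (1/10)(1.0000+0.6220)
  = 0.0002 + 0.0006 + 0.0042 + 0.0115 + 0.0208 + 0.0330 + 0.0516 + 0.0783 + 0.1088 + 0.1622 = 0.4712
G = 1 − 0.4712 = 0.5288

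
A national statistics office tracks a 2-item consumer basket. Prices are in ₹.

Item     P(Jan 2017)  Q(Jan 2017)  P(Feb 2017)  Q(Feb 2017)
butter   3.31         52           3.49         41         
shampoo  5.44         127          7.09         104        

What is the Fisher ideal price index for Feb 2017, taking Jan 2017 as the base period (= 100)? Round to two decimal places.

125.44

Laspeyres component (base-period weights):
ΣP(Feb 2017)Q(Jan 2017) = 3.49×52 + 7.09×127 = 181.48 + 900.43 = 1081.91
ΣP(Jan 2017)Q(Jan 2017) = 3.31×52 + 5.44×127 = 172.12 + 690.88 = 863
L = 1081.91 / 863 × 100 = 125.3662
Paasche component (current-period weights):
ΣP(Feb 2017)Q(Feb 2017) = 3.49×41 + 7.09×104 = 143.09 + 737.36 = 880.45
ΣP(Jan 2017)Q(Feb 2017) = 3.31×41 + 5.44×104 = 135.71 + 565.76 = 701.47
P = 880.45 / 701.47 × 100 = 125.5150
Fisher = √(L × P) = √(125.3662 × 125.5150) = 125.4406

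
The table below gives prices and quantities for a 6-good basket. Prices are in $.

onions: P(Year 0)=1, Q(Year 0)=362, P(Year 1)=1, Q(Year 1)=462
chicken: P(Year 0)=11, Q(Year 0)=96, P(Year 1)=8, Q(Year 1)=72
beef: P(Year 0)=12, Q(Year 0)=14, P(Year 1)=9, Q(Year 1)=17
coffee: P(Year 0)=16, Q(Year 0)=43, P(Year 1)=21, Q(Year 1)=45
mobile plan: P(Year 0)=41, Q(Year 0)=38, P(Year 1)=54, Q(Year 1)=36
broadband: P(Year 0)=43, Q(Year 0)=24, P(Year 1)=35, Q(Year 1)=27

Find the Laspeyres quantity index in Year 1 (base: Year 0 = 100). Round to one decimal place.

99.0

Laspeyres quantity index uses base-period prices as weights.
ΣP(Year 0)·Q(Year 1) = 1×462 + 11×72 + 12×17 + 16×45 + 41×36 + 43×27 = 462 + 792 + 204 + 720 + 1476 + 1161 = 4815
ΣP(Year 0)·Q(Year 0) = 1×362 + 11×96 + 12×14 + 16×43 + 41×38 + 43×24 = 362 + 1056 + 168 + 688 + 1558 + 1032 = 4864
Index = 4815 / 4864 × 100 = 98.9926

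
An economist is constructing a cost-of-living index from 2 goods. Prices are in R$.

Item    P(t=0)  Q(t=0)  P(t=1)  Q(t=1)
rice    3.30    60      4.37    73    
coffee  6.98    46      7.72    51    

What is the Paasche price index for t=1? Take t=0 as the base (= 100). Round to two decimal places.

Paasche price index uses current-period quantities as weights.
ΣP(t=1)·Q(t=1) = 4.37×73 + 7.72×51 = 319.01 + 393.72 = 712.73
ΣP(t=0)·Q(t=1) = 3.30×73 + 6.98×51 = 240.9 + 355.98 = 596.88
Index = 712.73 / 596.88 × 100 = 119.4093

119.41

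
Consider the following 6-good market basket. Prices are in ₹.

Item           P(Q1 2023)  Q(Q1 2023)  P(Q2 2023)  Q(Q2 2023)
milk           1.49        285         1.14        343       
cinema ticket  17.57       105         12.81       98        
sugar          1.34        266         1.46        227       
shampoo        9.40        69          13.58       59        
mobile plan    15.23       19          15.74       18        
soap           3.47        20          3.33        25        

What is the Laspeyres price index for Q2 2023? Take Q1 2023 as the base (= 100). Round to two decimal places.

Laspeyres price index uses base-period quantities as weights.
ΣP(Q2 2023)·Q(Q1 2023) = 1.14×285 + 12.81×105 + 1.46×266 + 13.58×69 + 15.74×19 + 3.33×20 = 324.9 + 1345.05 + 388.36 + 937.02 + 299.06 + 66.6 = 3360.99
ΣP(Q1 2023)·Q(Q1 2023) = 1.49×285 + 17.57×105 + 1.34×266 + 9.40×69 + 15.23×19 + 3.47×20 = 424.65 + 1844.85 + 356.44 + 648.6 + 289.37 + 69.4 = 3633.31
Index = 3360.99 / 3633.31 × 100 = 92.5049

92.50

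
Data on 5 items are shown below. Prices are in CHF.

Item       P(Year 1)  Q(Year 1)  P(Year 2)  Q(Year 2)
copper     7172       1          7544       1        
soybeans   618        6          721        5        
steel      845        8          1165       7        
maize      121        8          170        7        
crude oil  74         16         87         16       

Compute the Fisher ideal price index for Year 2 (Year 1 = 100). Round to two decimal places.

Laspeyres component (base-period weights):
ΣP(Year 2)Q(Year 1) = 7544×1 + 721×6 + 1165×8 + 170×8 + 87×16 = 7544 + 4326 + 9320 + 1360 + 1392 = 23942
ΣP(Year 1)Q(Year 1) = 7172×1 + 618×6 + 845×8 + 121×8 + 74×16 = 7172 + 3708 + 6760 + 968 + 1184 = 19792
L = 23942 / 19792 × 100 = 120.9681
Paasche component (current-period weights):
ΣP(Year 2)Q(Year 2) = 7544×1 + 721×5 + 1165×7 + 170×7 + 87×16 = 7544 + 3605 + 8155 + 1190 + 1392 = 21886
ΣP(Year 1)Q(Year 2) = 7172×1 + 618×5 + 845×7 + 121×7 + 74×16 = 7172 + 3090 + 5915 + 847 + 1184 = 18208
P = 21886 / 18208 × 100 = 120.1999
Fisher = √(L × P) = √(120.9681 × 120.1999) = 120.5834

120.58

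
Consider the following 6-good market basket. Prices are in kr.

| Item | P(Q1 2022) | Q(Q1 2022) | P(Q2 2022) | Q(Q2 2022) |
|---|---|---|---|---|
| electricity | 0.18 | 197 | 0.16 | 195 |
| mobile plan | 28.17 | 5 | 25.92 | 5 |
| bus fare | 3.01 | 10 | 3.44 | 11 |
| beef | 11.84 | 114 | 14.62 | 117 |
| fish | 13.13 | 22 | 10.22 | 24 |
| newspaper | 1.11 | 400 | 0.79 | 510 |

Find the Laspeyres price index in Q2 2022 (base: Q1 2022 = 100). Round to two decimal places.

Laspeyres price index uses base-period quantities as weights.
ΣP(Q2 2022)·Q(Q1 2022) = 0.16×197 + 25.92×5 + 3.44×10 + 14.62×114 + 10.22×22 + 0.79×400 = 31.52 + 129.6 + 34.4 + 1666.68 + 224.84 + 316 = 2403.04
ΣP(Q1 2022)·Q(Q1 2022) = 0.18×197 + 28.17×5 + 3.01×10 + 11.84×114 + 13.13×22 + 1.11×400 = 35.46 + 140.85 + 30.1 + 1349.76 + 288.86 + 444 = 2289.03
Index = 2403.04 / 2289.03 × 100 = 104.9807

104.98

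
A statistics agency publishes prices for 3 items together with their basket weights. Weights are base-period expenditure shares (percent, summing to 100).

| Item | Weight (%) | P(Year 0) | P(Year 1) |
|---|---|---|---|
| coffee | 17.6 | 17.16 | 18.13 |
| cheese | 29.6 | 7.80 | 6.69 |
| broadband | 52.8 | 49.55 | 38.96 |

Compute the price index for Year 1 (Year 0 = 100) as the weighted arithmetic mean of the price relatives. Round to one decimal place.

coffee: 17.6 × (18.13/17.16) = 17.6 × 1.056527 = 18.5949
cheese: 29.6 × (6.69/7.80) = 29.6 × 0.857692 = 25.3877
broadband: 52.8 × (38.96/49.55) = 52.8 × 0.786276 = 41.5154
Index = Σ wᵢ·(p₁ᵢ/p₀ᵢ) = 18.5949 + 25.3877 + 41.5154 = 85.4980

85.5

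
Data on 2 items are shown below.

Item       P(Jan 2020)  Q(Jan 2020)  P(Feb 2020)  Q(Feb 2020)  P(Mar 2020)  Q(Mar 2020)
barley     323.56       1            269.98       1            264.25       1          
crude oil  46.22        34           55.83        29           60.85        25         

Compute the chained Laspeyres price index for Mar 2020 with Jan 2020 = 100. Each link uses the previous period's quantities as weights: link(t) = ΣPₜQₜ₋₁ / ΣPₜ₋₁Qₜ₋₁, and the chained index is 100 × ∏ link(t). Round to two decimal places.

122.88

Link Jan 2020→Feb 2020:
ΣP(Feb 2020)Q(Jan 2020) = 269.98×1 + 55.83×34 = 269.98 + 1898.22 = 2168.2
ΣP(Jan 2020)Q(Jan 2020) = 323.56×1 + 46.22×34 = 323.56 + 1571.48 = 1895.04
link = 2168.2/1895.04 = 1.144145
Link Feb 2020→Mar 2020:
ΣP(Mar 2020)Q(Feb 2020) = 264.25×1 + 60.85×29 = 264.25 + 1764.65 = 2028.9
ΣP(Feb 2020)Q(Feb 2020) = 269.98×1 + 55.83×29 = 269.98 + 1619.07 = 1889.05
link = 2028.9/1889.05 = 1.074032
Chained index = 100 × 1.144145 × 1.074032 = 122.8848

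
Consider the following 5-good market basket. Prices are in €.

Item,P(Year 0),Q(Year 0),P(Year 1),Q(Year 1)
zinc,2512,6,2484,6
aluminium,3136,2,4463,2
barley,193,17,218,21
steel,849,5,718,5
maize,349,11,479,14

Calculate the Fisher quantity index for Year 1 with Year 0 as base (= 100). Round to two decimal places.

Laspeyres component (base-period weights):
ΣP(Year 0)Q(Year 1) = 2512×6 + 3136×2 + 193×21 + 849×5 + 349×14 = 15072 + 6272 + 4053 + 4245 + 4886 = 34528
ΣP(Year 0)Q(Year 0) = 2512×6 + 3136×2 + 193×17 + 849×5 + 349×11 = 15072 + 6272 + 3281 + 4245 + 3839 = 32709
L = 34528 / 32709 × 100 = 105.5612
Paasche component (current-period weights):
ΣP(Year 1)Q(Year 1) = 2484×6 + 4463×2 + 218×21 + 718×5 + 479×14 = 14904 + 8926 + 4578 + 3590 + 6706 = 38704
ΣP(Year 1)Q(Year 0) = 2484×6 + 4463×2 + 218×17 + 718×5 + 479×11 = 14904 + 8926 + 3706 + 3590 + 5269 = 36395
P = 38704 / 36395 × 100 = 106.3443
Fisher = √(L × P) = √(105.5612 × 106.3443) = 105.9520

105.95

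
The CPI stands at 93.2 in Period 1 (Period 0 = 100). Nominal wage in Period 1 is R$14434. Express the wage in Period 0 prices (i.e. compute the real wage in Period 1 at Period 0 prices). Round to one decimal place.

Real = Nominal ÷ (Index/100) = 14434 ÷ (93.2/100)
     = 14434 ÷ 0.932 = 15487.1245

15487.1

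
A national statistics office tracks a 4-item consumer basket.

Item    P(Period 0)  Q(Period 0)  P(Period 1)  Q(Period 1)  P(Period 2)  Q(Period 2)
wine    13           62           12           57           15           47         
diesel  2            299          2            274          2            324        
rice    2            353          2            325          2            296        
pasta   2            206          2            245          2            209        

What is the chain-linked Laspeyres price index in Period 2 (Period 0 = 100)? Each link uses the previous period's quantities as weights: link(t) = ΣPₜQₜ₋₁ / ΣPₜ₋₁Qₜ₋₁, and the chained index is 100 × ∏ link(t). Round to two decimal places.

Link Period 0→Period 1:
ΣP(Period 1)Q(Period 0) = 12×62 + 2×299 + 2×353 + 2×206 = 744 + 598 + 706 + 412 = 2460
ΣP(Period 0)Q(Period 0) = 13×62 + 2×299 + 2×353 + 2×206 = 806 + 598 + 706 + 412 = 2522
link = 2460/2522 = 0.975416
Link Period 1→Period 2:
ΣP(Period 2)Q(Period 1) = 15×57 + 2×274 + 2×325 + 2×245 = 855 + 548 + 650 + 490 = 2543
ΣP(Period 1)Q(Period 1) = 12×57 + 2×274 + 2×325 + 2×245 = 684 + 548 + 650 + 490 = 2372
link = 2543/2372 = 1.072091
Chained index = 100 × 0.975416 × 1.072091 = 104.5735

104.57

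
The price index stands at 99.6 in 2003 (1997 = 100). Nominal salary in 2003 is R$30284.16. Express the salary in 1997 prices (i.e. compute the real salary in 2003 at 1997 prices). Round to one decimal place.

Real = Nominal ÷ (Index/100) = 30284.16 ÷ (99.6/100)
     = 30284.16 ÷ 0.996 = 30405.7831

30405.8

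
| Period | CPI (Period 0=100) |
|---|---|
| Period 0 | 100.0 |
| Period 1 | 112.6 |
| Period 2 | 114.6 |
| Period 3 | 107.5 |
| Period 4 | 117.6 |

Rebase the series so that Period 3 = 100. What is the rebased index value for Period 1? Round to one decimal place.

Rebased(Period 1) = 112.6 / 107.5 × 100 = 104.7442

104.7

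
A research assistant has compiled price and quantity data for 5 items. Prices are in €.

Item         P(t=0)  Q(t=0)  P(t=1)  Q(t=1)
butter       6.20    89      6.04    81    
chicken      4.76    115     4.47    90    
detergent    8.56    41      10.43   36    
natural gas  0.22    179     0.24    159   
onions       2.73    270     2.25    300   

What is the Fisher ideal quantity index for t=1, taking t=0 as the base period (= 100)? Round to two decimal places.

Laspeyres component (base-period weights):
ΣP(t=0)Q(t=1) = 6.20×81 + 4.76×90 + 8.56×36 + 0.22×159 + 2.73×300 = 502.2 + 428.4 + 308.16 + 34.98 + 819 = 2092.74
ΣP(t=0)Q(t=0) = 6.20×89 + 4.76×115 + 8.56×41 + 0.22×179 + 2.73×270 = 551.8 + 547.4 + 350.96 + 39.38 + 737.1 = 2226.64
L = 2092.74 / 2226.64 × 100 = 93.9865
Paasche component (current-period weights):
ΣP(t=1)Q(t=1) = 6.04×81 + 4.47×90 + 10.43×36 + 0.24×159 + 2.25×300 = 489.24 + 402.3 + 375.48 + 38.16 + 675 = 1980.18
ΣP(t=1)Q(t=0) = 6.04×89 + 4.47×115 + 10.43×41 + 0.24×179 + 2.25×270 = 537.56 + 514.05 + 427.63 + 42.96 + 607.5 = 2129.7
P = 1980.18 / 2129.7 × 100 = 92.9793
Fisher = √(L × P) = √(93.9865 × 92.9793) = 93.4815

93.48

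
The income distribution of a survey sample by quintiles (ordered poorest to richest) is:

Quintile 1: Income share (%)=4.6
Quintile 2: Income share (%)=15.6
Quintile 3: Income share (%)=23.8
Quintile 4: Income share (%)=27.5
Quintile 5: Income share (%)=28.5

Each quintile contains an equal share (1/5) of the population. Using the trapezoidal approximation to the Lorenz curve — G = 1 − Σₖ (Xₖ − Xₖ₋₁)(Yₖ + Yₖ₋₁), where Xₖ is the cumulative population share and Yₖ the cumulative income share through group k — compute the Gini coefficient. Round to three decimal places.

0.239

Cumulative income shares Yₖ: 0.0460, 0.2020, 0.4400, 0.7150, 1.0000
Σ (Xₖ−Xₖ₋₁)(Yₖ+Yₖ₋₁) = (1/5)(0.0460+0.0000) + (1/5)(0.2020+0.0460) + (1/5)(0.4400+0.2020) + (1/5)(0.7150+0.4400) + (1/5)(1.0000+0.7150)
  = 0.0092 + 0.0496 + 0.1284 + 0.2310 + 0.3430 = 0.7612
G = 1 − 0.7612 = 0.2388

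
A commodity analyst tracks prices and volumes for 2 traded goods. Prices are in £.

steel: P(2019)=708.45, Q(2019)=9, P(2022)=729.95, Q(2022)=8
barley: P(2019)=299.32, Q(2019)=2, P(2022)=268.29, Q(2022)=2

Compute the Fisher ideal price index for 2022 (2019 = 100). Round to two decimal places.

Laspeyres component (base-period weights):
ΣP(2022)Q(2019) = 729.95×9 + 268.29×2 = 6569.55 + 536.58 = 7106.13
ΣP(2019)Q(2019) = 708.45×9 + 299.32×2 = 6376.05 + 598.64 = 6974.69
L = 7106.13 / 6974.69 × 100 = 101.8845
Paasche component (current-period weights):
ΣP(2022)Q(2022) = 729.95×8 + 268.29×2 = 5839.6 + 536.58 = 6376.18
ΣP(2019)Q(2022) = 708.45×8 + 299.32×2 = 5667.6 + 598.64 = 6266.24
P = 6376.18 / 6266.24 × 100 = 101.7545
Fisher = √(L × P) = √(101.8845 × 101.7545) = 101.8195

101.82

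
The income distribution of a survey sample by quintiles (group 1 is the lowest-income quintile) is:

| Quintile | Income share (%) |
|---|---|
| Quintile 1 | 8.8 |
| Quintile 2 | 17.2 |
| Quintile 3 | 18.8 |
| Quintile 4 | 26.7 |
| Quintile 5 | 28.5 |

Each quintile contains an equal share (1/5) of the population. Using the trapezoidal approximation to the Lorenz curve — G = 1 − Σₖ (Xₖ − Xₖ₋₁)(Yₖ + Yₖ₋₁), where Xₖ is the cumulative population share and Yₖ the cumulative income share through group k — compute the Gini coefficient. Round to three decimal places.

Cumulative income shares Yₖ: 0.0880, 0.2600, 0.4480, 0.7150, 1.0000
Σ (Xₖ−Xₖ₋₁)(Yₖ+Yₖ₋₁) = (1/5)(0.0880+0.0000) + (1/5)(0.2600+0.0880) + (1/5)(0.4480+0.2600) + (1/5)(0.7150+0.4480) + (1/5)(1.0000+0.7150)
  = 0.0176 + 0.0696 + 0.1416 + 0.2326 + 0.3430 = 0.8044
G = 1 − 0.8044 = 0.1956

0.196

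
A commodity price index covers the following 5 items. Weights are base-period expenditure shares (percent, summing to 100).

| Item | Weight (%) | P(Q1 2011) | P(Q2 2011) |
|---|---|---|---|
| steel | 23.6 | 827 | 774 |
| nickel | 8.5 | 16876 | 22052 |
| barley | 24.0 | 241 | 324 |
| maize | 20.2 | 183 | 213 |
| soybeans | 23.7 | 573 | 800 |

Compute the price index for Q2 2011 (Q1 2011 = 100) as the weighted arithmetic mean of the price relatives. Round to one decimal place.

steel: 23.6 × (774/827) = 23.6 × 0.935913 = 22.0875
nickel: 8.5 × (22052/16876) = 8.5 × 1.306708 = 11.1070
barley: 24.0 × (324/241) = 24.0 × 1.344398 = 32.2656
maize: 20.2 × (213/183) = 20.2 × 1.163934 = 23.5115
soybeans: 23.7 × (800/573) = 23.7 × 1.396161 = 33.0890
Index = Σ wᵢ·(p₁ᵢ/p₀ᵢ) = 22.0875 + 11.1070 + 32.2656 + 23.5115 + 33.0890 = 122.0606

122.1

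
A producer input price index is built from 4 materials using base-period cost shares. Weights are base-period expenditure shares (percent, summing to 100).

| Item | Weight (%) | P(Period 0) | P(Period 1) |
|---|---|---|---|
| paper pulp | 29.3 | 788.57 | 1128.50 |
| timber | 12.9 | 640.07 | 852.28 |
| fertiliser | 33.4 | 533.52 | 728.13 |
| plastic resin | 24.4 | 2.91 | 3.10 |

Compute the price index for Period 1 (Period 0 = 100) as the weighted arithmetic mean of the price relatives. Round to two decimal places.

130.68

paper pulp: 29.3 × (1128.50/788.57) = 29.3 × 1.431071 = 41.9304
timber: 12.9 × (852.28/640.07) = 12.9 × 1.331542 = 17.1769
fertiliser: 33.4 × (728.13/533.52) = 33.4 × 1.364766 = 45.5832
plastic resin: 24.4 × (3.10/2.91) = 24.4 × 1.065292 = 25.9931
Index = Σ wᵢ·(p₁ᵢ/p₀ᵢ) = 41.9304 + 17.1769 + 45.5832 + 25.9931 = 130.6836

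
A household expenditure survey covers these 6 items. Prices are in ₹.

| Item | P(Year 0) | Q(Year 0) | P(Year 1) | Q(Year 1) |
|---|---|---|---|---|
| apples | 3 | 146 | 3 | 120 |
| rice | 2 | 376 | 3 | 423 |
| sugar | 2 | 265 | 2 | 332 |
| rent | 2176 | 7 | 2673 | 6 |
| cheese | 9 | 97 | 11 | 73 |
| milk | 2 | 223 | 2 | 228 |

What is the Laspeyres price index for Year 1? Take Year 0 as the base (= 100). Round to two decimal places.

122.16

Laspeyres price index uses base-period quantities as weights.
ΣP(Year 1)·Q(Year 0) = 3×146 + 3×376 + 2×265 + 2673×7 + 11×97 + 2×223 = 438 + 1128 + 530 + 18711 + 1067 + 446 = 22320
ΣP(Year 0)·Q(Year 0) = 3×146 + 2×376 + 2×265 + 2176×7 + 9×97 + 2×223 = 438 + 752 + 530 + 15232 + 873 + 446 = 18271
Index = 22320 / 18271 × 100 = 122.1608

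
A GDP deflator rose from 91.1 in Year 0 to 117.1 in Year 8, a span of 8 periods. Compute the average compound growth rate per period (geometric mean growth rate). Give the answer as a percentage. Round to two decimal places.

3.19%

Growth factor = (117.1/91.1)^(1/8) = (1.285401)^(1/8) = 1.031881
Growth rate = 1.031881 − 1 = 0.031881 = 3.1881%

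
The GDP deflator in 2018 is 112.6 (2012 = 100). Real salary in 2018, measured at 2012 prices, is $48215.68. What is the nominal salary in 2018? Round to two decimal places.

54290.86

Nominal = Real × (Index/100) = 48215.68 × (112.6/100)
        = 48215.68 × 1.126 = 54290.8557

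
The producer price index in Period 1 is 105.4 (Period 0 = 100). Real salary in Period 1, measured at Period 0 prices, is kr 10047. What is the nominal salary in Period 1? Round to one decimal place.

Nominal = Real × (Index/100) = 10047 × (105.4/100)
        = 10047 × 1.054 = 10589.5380

10589.5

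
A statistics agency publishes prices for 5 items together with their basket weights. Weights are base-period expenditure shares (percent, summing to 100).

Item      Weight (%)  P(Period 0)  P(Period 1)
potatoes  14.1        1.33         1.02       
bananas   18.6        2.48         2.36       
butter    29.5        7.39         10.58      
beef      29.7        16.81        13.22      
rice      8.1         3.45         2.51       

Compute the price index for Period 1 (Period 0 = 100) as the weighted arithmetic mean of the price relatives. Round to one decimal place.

100.0

potatoes: 14.1 × (1.02/1.33) = 14.1 × 0.766917 = 10.8135
bananas: 18.6 × (2.36/2.48) = 18.6 × 0.951613 = 17.7000
butter: 29.5 × (10.58/7.39) = 29.5 × 1.431664 = 42.2341
beef: 29.7 × (13.22/16.81) = 29.7 × 0.786437 = 23.3572
rice: 8.1 × (2.51/3.45) = 8.1 × 0.727536 = 5.8930
Index = Σ wᵢ·(p₁ᵢ/p₀ᵢ) = 10.8135 + 17.7000 + 42.2341 + 23.3572 + 5.8930 = 99.9978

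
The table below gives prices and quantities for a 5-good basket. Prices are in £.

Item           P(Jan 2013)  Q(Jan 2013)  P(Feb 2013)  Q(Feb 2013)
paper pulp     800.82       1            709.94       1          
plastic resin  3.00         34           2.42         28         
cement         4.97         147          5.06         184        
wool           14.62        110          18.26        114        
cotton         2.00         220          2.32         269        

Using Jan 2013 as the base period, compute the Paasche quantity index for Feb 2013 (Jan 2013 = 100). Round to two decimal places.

Paasche quantity index uses current-period prices as weights.
ΣP(Feb 2013)·Q(Feb 2013) = 709.94×1 + 2.42×28 + 5.06×184 + 18.26×114 + 2.32×269 = 709.94 + 67.76 + 931.04 + 2081.64 + 624.08 = 4414.46
ΣP(Feb 2013)·Q(Jan 2013) = 709.94×1 + 2.42×34 + 5.06×147 + 18.26×110 + 2.32×220 = 709.94 + 82.28 + 743.82 + 2008.6 + 510.4 = 4055.04
Index = 4414.46 / 4055.04 × 100 = 108.8635

108.86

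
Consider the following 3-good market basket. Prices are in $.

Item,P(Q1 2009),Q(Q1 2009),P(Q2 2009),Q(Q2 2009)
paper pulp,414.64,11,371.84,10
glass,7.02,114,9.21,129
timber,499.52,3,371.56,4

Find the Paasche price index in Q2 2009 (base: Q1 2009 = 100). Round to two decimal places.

90.68

Paasche price index uses current-period quantities as weights.
ΣP(Q2 2009)·Q(Q2 2009) = 371.84×10 + 9.21×129 + 371.56×4 = 3718.4 + 1188.09 + 1486.24 = 6392.73
ΣP(Q1 2009)·Q(Q2 2009) = 414.64×10 + 7.02×129 + 499.52×4 = 4146.4 + 905.58 + 1998.08 = 7050.06
Index = 6392.73 / 7050.06 × 100 = 90.6762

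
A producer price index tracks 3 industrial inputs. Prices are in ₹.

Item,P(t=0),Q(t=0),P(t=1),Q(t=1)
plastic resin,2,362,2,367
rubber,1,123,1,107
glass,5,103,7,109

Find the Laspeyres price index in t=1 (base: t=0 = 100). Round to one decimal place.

115.1

Laspeyres price index uses base-period quantities as weights.
ΣP(t=1)·Q(t=0) = 2×362 + 1×123 + 7×103 = 724 + 123 + 721 = 1568
ΣP(t=0)·Q(t=0) = 2×362 + 1×123 + 5×103 = 724 + 123 + 515 = 1362
Index = 1568 / 1362 × 100 = 115.1248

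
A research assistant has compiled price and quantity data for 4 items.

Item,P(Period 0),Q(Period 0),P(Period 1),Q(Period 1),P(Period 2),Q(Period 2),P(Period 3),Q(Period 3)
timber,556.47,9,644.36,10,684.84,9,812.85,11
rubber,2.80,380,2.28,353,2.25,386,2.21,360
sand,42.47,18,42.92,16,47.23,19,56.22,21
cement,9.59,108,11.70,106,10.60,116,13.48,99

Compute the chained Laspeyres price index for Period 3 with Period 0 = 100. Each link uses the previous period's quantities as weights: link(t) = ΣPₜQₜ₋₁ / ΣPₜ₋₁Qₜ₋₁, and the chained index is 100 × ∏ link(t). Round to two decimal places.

Link Period 0→Period 1:
ΣP(Period 1)Q(Period 0) = 644.36×9 + 2.28×380 + 42.92×18 + 11.70×108 = 5799.24 + 866.4 + 772.56 + 1263.6 = 8701.8
ΣP(Period 0)Q(Period 0) = 556.47×9 + 2.80×380 + 42.47×18 + 9.59×108 = 5008.23 + 1064 + 764.46 + 1035.72 = 7872.41
link = 8701.8/7872.41 = 1.105354
Link Period 1→Period 2:
ΣP(Period 2)Q(Period 1) = 684.84×10 + 2.25×353 + 47.23×16 + 10.60×106 = 6848.4 + 794.25 + 755.68 + 1123.6 = 9521.93
ΣP(Period 1)Q(Period 1) = 644.36×10 + 2.28×353 + 42.92×16 + 11.70×106 = 6443.6 + 804.84 + 686.72 + 1240.2 = 9175.36
link = 9521.93/9175.36 = 1.037772
Link Period 2→Period 3:
ΣP(Period 3)Q(Period 2) = 812.85×9 + 2.21×386 + 56.22×19 + 13.48×116 = 7315.65 + 853.06 + 1068.18 + 1563.68 = 10800.57
ΣP(Period 2)Q(Period 2) = 684.84×9 + 2.25×386 + 47.23×19 + 10.60×116 = 6163.56 + 868.5 + 897.37 + 1229.6 = 9159.03
link = 10800.57/9159.03 = 1.179226
Chained index = 100 × 1.105354 × 1.037772 × 1.179226 = 135.2697

135.27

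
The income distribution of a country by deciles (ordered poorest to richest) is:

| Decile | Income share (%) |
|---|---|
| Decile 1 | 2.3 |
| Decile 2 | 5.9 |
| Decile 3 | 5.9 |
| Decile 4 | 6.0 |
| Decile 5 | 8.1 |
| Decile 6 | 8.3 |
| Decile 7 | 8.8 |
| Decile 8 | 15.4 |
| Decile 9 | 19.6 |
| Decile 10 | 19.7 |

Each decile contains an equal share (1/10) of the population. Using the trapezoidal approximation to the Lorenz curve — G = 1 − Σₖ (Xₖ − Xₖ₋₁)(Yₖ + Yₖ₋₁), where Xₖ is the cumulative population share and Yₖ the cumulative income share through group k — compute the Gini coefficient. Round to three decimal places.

Cumulative income shares Yₖ: 0.0230, 0.0820, 0.1410, 0.2010, 0.2820, 0.3650, 0.4530, 0.6070, 0.8030, 1.0000
Σ (Xₖ−Xₖ₋₁)(Yₖ+Yₖ₋₁) = (1/10)(0.0230+0.0000) + (1/10)(0.0820+0.0230) + (1/10)(0.1410+0.0820) + (1/10)(0.2010+0.1410) + (1/10)(0.2820+0.2010) + (1/10)(0.3650+0.2820) + (1/10)(0.4530+0.3650) + (1/10)(0.6070+0.4530) + (1/10)(0.8030+0.6070) + (1/10)(1.0000+0.8030)
  = 0.0023 + 0.0105 + 0.0223 + 0.0342 + 0.0483 + 0.0647 + 0.0818 + 0.1060 + 0.1410 + 0.1803 = 0.6914
G = 1 − 0.6914 = 0.3086

0.309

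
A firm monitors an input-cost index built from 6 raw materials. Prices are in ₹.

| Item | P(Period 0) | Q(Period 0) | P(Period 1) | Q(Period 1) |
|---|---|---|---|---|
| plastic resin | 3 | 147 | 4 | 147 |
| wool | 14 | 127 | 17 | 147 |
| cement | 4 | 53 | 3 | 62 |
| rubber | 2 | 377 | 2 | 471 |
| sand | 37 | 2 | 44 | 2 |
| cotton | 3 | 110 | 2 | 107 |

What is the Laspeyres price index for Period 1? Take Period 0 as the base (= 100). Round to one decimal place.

Laspeyres price index uses base-period quantities as weights.
ΣP(Period 1)·Q(Period 0) = 4×147 + 17×127 + 3×53 + 2×377 + 44×2 + 2×110 = 588 + 2159 + 159 + 754 + 88 + 220 = 3968
ΣP(Period 0)·Q(Period 0) = 3×147 + 14×127 + 4×53 + 2×377 + 37×2 + 3×110 = 441 + 1778 + 212 + 754 + 74 + 330 = 3589
Index = 3968 / 3589 × 100 = 110.5600

110.6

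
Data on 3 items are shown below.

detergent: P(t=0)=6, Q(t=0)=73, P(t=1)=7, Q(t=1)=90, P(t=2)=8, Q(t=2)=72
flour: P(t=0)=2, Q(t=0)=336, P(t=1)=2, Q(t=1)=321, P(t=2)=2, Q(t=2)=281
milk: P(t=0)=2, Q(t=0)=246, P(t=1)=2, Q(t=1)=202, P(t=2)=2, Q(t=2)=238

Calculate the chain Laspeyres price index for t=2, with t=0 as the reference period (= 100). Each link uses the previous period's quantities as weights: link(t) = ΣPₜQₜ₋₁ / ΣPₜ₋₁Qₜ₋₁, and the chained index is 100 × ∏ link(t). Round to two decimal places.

110.17

Link t=0→t=1:
ΣP(t=1)Q(t=0) = 7×73 + 2×336 + 2×246 = 511 + 672 + 492 = 1675
ΣP(t=0)Q(t=0) = 6×73 + 2×336 + 2×246 = 438 + 672 + 492 = 1602
link = 1675/1602 = 1.045568
Link t=1→t=2:
ΣP(t=2)Q(t=1) = 8×90 + 2×321 + 2×202 = 720 + 642 + 404 = 1766
ΣP(t=1)Q(t=1) = 7×90 + 2×321 + 2×202 = 630 + 642 + 404 = 1676
link = 1766/1676 = 1.053699
Chained index = 100 × 1.045568 × 1.053699 = 110.1714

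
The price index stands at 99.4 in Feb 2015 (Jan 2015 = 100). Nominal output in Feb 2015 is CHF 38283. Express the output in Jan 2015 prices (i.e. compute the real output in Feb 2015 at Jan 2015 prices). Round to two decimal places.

38514.08

Real = Nominal ÷ (Index/100) = 38283 ÷ (99.4/100)
     = 38283 ÷ 0.994 = 38514.0845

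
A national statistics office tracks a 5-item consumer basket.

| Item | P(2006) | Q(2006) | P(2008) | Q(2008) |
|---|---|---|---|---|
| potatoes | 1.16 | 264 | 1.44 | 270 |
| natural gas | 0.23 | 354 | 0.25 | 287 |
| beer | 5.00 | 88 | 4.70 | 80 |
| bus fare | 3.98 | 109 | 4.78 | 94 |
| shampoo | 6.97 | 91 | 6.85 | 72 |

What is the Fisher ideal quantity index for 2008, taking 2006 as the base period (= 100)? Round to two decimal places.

87.55

Laspeyres component (base-period weights):
ΣP(2006)Q(2008) = 1.16×270 + 0.23×287 + 5.00×80 + 3.98×94 + 6.97×72 = 313.2 + 66.01 + 400 + 374.12 + 501.84 = 1655.17
ΣP(2006)Q(2006) = 1.16×264 + 0.23×354 + 5.00×88 + 3.98×109 + 6.97×91 = 306.24 + 81.42 + 440 + 433.82 + 634.27 = 1895.75
L = 1655.17 / 1895.75 × 100 = 87.3095
Paasche component (current-period weights):
ΣP(2008)Q(2008) = 1.44×270 + 0.25×287 + 4.70×80 + 4.78×94 + 6.85×72 = 388.8 + 71.75 + 376 + 449.32 + 493.2 = 1779.07
ΣP(2008)Q(2006) = 1.44×264 + 0.25×354 + 4.70×88 + 4.78×109 + 6.85×91 = 380.16 + 88.5 + 413.6 + 521.02 + 623.35 = 2026.63
P = 1779.07 / 2026.63 × 100 = 87.7846
Fisher = √(L × P) = √(87.3095 × 87.7846) = 87.5468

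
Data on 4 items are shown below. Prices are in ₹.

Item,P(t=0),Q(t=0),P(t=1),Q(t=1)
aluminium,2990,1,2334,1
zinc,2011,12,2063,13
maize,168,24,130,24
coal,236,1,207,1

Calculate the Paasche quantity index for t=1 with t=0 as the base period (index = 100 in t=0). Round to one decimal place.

Paasche quantity index uses current-period prices as weights.
ΣP(t=1)·Q(t=1) = 2334×1 + 2063×13 + 130×24 + 207×1 = 2334 + 26819 + 3120 + 207 = 32480
ΣP(t=1)·Q(t=0) = 2334×1 + 2063×12 + 130×24 + 207×1 = 2334 + 24756 + 3120 + 207 = 30417
Index = 32480 / 30417 × 100 = 106.7824

106.8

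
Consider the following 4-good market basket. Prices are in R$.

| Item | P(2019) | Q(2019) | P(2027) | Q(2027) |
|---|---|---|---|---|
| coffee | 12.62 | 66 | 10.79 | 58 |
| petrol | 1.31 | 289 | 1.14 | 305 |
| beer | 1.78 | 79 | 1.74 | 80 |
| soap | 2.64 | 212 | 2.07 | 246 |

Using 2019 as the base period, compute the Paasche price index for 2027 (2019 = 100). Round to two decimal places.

Paasche price index uses current-period quantities as weights.
ΣP(2027)·Q(2027) = 10.79×58 + 1.14×305 + 1.74×80 + 2.07×246 = 625.82 + 347.7 + 139.2 + 509.22 = 1621.94
ΣP(2019)·Q(2027) = 12.62×58 + 1.31×305 + 1.78×80 + 2.64×246 = 731.96 + 399.55 + 142.4 + 649.44 = 1923.35
Index = 1621.94 / 1923.35 × 100 = 84.3289

84.33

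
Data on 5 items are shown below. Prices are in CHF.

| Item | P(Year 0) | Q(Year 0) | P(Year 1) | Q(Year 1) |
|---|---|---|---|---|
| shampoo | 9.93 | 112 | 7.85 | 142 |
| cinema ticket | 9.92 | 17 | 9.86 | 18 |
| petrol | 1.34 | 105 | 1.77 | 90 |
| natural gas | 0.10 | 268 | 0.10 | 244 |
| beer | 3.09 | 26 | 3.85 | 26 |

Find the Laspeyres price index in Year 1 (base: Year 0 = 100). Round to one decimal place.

88.9

Laspeyres price index uses base-period quantities as weights.
ΣP(Year 1)·Q(Year 0) = 7.85×112 + 9.86×17 + 1.77×105 + 0.10×268 + 3.85×26 = 879.2 + 167.62 + 185.85 + 26.8 + 100.1 = 1359.57
ΣP(Year 0)·Q(Year 0) = 9.93×112 + 9.92×17 + 1.34×105 + 0.10×268 + 3.09×26 = 1112.16 + 168.64 + 140.7 + 26.8 + 80.34 = 1528.64
Index = 1359.57 / 1528.64 × 100 = 88.9398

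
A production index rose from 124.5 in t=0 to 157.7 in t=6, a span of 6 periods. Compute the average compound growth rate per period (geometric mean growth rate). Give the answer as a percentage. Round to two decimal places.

Growth factor = (157.7/124.5)^(1/6) = (1.266667)^(1/6) = 1.040185
Growth rate = 1.040185 − 1 = 0.040185 = 4.0185%

4.02%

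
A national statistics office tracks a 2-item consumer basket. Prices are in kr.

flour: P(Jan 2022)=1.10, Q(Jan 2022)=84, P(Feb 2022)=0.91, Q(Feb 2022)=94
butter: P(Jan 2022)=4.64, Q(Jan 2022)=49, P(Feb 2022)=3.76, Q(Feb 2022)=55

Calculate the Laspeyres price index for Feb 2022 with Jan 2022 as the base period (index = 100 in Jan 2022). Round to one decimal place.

Laspeyres price index uses base-period quantities as weights.
ΣP(Feb 2022)·Q(Jan 2022) = 0.91×84 + 3.76×49 = 76.44 + 184.24 = 260.68
ΣP(Jan 2022)·Q(Jan 2022) = 1.10×84 + 4.64×49 = 92.4 + 227.36 = 319.76
Index = 260.68 / 319.76 × 100 = 81.5236

81.5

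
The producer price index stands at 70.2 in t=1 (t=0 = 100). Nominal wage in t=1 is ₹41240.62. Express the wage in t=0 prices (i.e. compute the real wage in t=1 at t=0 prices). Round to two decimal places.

58747.32

Real = Nominal ÷ (Index/100) = 41240.62 ÷ (70.2/100)
     = 41240.62 ÷ 0.702 = 58747.3219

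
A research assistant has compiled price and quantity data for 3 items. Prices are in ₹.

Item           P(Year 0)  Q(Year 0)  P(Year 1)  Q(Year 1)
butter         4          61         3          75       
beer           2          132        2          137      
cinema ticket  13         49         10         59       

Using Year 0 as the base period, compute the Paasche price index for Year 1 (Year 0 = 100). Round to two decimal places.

81.21

Paasche price index uses current-period quantities as weights.
ΣP(Year 1)·Q(Year 1) = 3×75 + 2×137 + 10×59 = 225 + 274 + 590 = 1089
ΣP(Year 0)·Q(Year 1) = 4×75 + 2×137 + 13×59 = 300 + 274 + 767 = 1341
Index = 1089 / 1341 × 100 = 81.2081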